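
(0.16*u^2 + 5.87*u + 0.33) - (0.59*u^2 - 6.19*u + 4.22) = -0.43*u^2 + 12.06*u - 3.89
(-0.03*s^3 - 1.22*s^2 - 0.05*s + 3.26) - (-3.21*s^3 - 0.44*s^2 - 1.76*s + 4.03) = 3.18*s^3 - 0.78*s^2 + 1.71*s - 0.77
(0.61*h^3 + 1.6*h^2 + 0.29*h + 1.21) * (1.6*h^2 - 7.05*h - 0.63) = 0.976*h^5 - 1.7405*h^4 - 11.2003*h^3 - 1.1165*h^2 - 8.7132*h - 0.7623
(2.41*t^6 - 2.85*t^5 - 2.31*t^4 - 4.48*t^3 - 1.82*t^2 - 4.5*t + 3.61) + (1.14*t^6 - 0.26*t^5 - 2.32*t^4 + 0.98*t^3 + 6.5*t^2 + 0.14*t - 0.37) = 3.55*t^6 - 3.11*t^5 - 4.63*t^4 - 3.5*t^3 + 4.68*t^2 - 4.36*t + 3.24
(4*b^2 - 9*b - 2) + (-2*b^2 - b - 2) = 2*b^2 - 10*b - 4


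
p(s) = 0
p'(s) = 0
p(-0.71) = 0.00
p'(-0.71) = 0.00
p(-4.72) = 0.00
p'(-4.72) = 0.00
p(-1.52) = 0.00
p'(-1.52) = 0.00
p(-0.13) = 0.00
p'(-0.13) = 0.00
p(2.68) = 0.00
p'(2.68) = 0.00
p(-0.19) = 0.00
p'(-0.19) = 0.00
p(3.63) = 0.00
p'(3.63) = 0.00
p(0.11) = 0.00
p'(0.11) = 0.00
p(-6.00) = 0.00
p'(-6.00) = 0.00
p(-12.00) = 0.00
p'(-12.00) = 0.00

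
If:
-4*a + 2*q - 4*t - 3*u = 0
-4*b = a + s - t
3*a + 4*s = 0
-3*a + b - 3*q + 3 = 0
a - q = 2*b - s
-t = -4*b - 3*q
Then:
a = 18/19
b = 3/38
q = 3/38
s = -27/38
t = 21/38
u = -37/19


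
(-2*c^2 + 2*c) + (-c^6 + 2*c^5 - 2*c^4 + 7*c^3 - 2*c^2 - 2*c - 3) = -c^6 + 2*c^5 - 2*c^4 + 7*c^3 - 4*c^2 - 3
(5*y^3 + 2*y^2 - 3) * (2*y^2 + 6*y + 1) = 10*y^5 + 34*y^4 + 17*y^3 - 4*y^2 - 18*y - 3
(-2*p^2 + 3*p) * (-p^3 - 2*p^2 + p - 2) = 2*p^5 + p^4 - 8*p^3 + 7*p^2 - 6*p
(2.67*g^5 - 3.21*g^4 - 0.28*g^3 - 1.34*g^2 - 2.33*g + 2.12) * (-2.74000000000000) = -7.3158*g^5 + 8.7954*g^4 + 0.7672*g^3 + 3.6716*g^2 + 6.3842*g - 5.8088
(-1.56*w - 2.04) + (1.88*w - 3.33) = 0.32*w - 5.37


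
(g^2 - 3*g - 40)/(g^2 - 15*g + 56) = (g + 5)/(g - 7)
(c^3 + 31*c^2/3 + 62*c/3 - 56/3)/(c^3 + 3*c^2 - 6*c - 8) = (c^2 + 19*c/3 - 14/3)/(c^2 - c - 2)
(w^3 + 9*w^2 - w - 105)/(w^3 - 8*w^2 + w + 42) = (w^2 + 12*w + 35)/(w^2 - 5*w - 14)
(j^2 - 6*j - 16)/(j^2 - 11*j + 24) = (j + 2)/(j - 3)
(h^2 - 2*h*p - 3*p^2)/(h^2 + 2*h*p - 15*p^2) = (h + p)/(h + 5*p)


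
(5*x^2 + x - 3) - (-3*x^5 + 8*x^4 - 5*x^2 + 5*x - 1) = 3*x^5 - 8*x^4 + 10*x^2 - 4*x - 2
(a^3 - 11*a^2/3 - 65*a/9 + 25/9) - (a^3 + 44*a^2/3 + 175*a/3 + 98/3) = -55*a^2/3 - 590*a/9 - 269/9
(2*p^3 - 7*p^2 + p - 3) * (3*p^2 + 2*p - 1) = 6*p^5 - 17*p^4 - 13*p^3 - 7*p + 3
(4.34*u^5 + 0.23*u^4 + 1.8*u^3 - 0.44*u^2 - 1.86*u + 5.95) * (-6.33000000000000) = -27.4722*u^5 - 1.4559*u^4 - 11.394*u^3 + 2.7852*u^2 + 11.7738*u - 37.6635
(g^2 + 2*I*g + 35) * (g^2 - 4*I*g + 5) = g^4 - 2*I*g^3 + 48*g^2 - 130*I*g + 175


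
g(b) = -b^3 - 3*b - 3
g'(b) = -3*b^2 - 3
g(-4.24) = 85.95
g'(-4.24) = -56.93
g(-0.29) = -2.11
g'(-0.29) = -3.25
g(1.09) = -7.57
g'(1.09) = -6.56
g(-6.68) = 315.12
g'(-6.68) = -136.87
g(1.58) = -11.68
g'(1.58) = -10.49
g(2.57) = -27.68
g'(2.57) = -22.81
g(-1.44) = 4.31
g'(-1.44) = -9.22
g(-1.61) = 6.00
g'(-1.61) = -10.78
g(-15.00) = 3417.00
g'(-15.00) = -678.00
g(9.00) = -759.00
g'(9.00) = -246.00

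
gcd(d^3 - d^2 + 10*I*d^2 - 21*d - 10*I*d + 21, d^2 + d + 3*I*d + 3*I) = d + 3*I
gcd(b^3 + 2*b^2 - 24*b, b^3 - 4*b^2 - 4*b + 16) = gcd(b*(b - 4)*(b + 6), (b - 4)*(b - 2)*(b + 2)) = b - 4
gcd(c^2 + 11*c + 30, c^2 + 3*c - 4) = 1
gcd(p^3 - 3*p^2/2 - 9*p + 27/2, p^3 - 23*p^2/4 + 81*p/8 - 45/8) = p^2 - 9*p/2 + 9/2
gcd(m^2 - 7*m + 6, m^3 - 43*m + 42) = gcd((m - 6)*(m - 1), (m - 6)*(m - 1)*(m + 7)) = m^2 - 7*m + 6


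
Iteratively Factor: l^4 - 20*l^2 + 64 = (l + 4)*(l^3 - 4*l^2 - 4*l + 16) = (l - 4)*(l + 4)*(l^2 - 4) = (l - 4)*(l - 2)*(l + 4)*(l + 2)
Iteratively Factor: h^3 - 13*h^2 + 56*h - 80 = (h - 4)*(h^2 - 9*h + 20) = (h - 4)^2*(h - 5)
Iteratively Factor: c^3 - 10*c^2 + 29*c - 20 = (c - 1)*(c^2 - 9*c + 20) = (c - 5)*(c - 1)*(c - 4)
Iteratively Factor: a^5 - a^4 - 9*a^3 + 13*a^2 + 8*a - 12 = (a + 3)*(a^4 - 4*a^3 + 3*a^2 + 4*a - 4) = (a - 2)*(a + 3)*(a^3 - 2*a^2 - a + 2) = (a - 2)^2*(a + 3)*(a^2 - 1) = (a - 2)^2*(a + 1)*(a + 3)*(a - 1)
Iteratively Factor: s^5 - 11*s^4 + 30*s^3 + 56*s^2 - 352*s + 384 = (s - 4)*(s^4 - 7*s^3 + 2*s^2 + 64*s - 96) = (s - 4)^2*(s^3 - 3*s^2 - 10*s + 24) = (s - 4)^3*(s^2 + s - 6) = (s - 4)^3*(s - 2)*(s + 3)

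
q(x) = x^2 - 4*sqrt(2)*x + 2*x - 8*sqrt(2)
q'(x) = 2*x - 4*sqrt(2) + 2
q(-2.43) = 3.48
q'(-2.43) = -8.52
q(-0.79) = -7.80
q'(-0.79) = -5.24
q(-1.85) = -1.13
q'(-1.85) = -7.36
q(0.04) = -11.46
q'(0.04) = -3.58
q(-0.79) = -7.80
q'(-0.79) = -5.24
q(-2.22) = 1.73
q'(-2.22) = -8.10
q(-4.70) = 27.96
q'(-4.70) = -13.06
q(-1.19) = -5.55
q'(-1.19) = -6.04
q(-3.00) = 8.66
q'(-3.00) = -9.66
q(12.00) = 88.80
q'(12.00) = 20.34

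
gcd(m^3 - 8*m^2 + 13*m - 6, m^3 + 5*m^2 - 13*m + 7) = m^2 - 2*m + 1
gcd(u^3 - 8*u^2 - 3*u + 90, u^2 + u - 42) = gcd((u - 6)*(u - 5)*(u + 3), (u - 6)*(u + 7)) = u - 6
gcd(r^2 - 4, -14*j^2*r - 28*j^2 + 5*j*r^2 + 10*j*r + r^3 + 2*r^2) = r + 2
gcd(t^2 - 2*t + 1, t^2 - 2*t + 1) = t^2 - 2*t + 1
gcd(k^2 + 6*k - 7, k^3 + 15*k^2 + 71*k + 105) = k + 7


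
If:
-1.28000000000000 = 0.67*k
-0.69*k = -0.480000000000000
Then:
No Solution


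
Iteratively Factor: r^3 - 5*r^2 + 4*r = (r)*(r^2 - 5*r + 4) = r*(r - 1)*(r - 4)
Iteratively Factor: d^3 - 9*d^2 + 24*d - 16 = (d - 4)*(d^2 - 5*d + 4) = (d - 4)*(d - 1)*(d - 4)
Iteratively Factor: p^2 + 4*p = (p)*(p + 4)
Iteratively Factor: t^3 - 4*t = (t)*(t^2 - 4) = t*(t + 2)*(t - 2)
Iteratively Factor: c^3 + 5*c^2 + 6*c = (c + 2)*(c^2 + 3*c) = (c + 2)*(c + 3)*(c)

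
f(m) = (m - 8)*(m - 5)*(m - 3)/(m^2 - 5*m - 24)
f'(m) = (5 - 2*m)*(m - 8)*(m - 5)*(m - 3)/(m^2 - 5*m - 24)^2 + (m - 8)*(m - 5)/(m^2 - 5*m - 24) + (m - 8)*(m - 3)/(m^2 - 5*m - 24) + (m - 5)*(m - 3)/(m^2 - 5*m - 24) = (m^2 + 6*m - 39)/(m^2 + 6*m + 9)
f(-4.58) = -45.96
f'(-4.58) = -18.23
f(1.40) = 1.31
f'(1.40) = -1.48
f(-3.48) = -114.48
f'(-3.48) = -207.33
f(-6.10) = -32.58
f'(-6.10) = -3.99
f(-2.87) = 355.36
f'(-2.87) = -2839.24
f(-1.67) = 23.42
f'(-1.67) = -26.14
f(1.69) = 0.92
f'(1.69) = -1.18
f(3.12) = -0.04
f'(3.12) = -0.28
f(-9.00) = -28.00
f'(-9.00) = -0.33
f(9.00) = 2.00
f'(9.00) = 0.67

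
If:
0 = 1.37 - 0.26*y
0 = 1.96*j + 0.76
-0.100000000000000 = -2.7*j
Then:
No Solution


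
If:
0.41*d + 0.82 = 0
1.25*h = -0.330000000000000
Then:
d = -2.00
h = -0.26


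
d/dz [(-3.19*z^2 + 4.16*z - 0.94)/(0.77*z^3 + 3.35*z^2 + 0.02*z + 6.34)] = (2.4563*z^4 - 6.4064*z^3 - 11.8284*z^2 - 34.1512*z + 26.3932)/(0.5929*z^6 + 5.159*z^5 + 11.2533*z^4 + 9.8976*z^3 + 42.4784*z^2 + 0.2536*z + 40.1956)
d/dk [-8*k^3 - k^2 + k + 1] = -24*k^2 - 2*k + 1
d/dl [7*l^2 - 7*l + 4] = 14*l - 7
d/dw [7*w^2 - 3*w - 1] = 14*w - 3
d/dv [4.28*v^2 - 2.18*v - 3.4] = 8.56*v - 2.18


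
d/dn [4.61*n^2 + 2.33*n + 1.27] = 9.22*n + 2.33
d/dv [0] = 0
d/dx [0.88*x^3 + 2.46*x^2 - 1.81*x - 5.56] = 2.64*x^2 + 4.92*x - 1.81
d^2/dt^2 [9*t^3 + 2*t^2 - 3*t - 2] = 54*t + 4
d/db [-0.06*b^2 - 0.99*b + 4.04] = -0.12*b - 0.99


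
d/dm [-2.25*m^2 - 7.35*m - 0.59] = -4.5*m - 7.35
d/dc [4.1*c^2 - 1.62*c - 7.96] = 8.2*c - 1.62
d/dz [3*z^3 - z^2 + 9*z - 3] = 9*z^2 - 2*z + 9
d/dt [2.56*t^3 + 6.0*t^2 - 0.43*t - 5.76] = 7.68*t^2 + 12.0*t - 0.43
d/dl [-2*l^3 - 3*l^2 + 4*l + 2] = -6*l^2 - 6*l + 4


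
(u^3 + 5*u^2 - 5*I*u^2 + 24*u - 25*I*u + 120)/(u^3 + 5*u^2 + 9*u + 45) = (u - 8*I)/(u - 3*I)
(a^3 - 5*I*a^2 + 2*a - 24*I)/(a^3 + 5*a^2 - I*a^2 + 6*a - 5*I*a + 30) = (a - 4*I)/(a + 5)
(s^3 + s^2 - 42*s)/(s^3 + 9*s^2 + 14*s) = (s - 6)/(s + 2)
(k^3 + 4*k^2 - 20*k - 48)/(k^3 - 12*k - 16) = (k + 6)/(k + 2)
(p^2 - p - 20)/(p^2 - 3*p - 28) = (p - 5)/(p - 7)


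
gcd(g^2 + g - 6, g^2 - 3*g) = 1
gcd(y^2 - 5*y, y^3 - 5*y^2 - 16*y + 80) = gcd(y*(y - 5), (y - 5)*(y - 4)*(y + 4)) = y - 5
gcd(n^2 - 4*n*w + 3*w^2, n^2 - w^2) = -n + w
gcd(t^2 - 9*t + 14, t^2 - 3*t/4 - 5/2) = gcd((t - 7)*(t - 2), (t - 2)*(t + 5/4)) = t - 2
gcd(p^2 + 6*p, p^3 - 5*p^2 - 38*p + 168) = p + 6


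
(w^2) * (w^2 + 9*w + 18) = w^4 + 9*w^3 + 18*w^2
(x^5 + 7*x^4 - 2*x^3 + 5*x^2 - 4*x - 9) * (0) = 0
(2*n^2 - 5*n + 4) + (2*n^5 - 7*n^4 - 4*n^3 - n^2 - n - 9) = 2*n^5 - 7*n^4 - 4*n^3 + n^2 - 6*n - 5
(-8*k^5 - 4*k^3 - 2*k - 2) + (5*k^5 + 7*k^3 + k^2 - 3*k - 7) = -3*k^5 + 3*k^3 + k^2 - 5*k - 9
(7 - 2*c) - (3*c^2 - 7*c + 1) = -3*c^2 + 5*c + 6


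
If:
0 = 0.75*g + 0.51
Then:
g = -0.68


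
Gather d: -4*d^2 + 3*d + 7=-4*d^2 + 3*d + 7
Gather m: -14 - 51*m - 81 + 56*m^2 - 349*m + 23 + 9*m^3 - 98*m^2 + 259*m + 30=9*m^3 - 42*m^2 - 141*m - 42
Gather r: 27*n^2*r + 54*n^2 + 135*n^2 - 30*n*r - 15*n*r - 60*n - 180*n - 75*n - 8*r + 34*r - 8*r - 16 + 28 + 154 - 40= 189*n^2 - 315*n + r*(27*n^2 - 45*n + 18) + 126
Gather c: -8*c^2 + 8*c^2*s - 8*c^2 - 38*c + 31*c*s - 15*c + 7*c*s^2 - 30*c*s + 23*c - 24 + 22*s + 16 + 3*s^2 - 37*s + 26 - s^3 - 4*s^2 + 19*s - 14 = c^2*(8*s - 16) + c*(7*s^2 + s - 30) - s^3 - s^2 + 4*s + 4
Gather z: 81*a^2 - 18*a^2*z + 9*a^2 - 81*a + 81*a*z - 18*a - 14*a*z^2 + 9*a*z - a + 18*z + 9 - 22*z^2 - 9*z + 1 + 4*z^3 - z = 90*a^2 - 100*a + 4*z^3 + z^2*(-14*a - 22) + z*(-18*a^2 + 90*a + 8) + 10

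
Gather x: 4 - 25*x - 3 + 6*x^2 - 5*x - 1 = 6*x^2 - 30*x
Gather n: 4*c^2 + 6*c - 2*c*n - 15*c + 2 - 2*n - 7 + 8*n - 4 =4*c^2 - 9*c + n*(6 - 2*c) - 9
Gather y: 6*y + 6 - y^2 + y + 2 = -y^2 + 7*y + 8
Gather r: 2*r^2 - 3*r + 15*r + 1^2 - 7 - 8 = 2*r^2 + 12*r - 14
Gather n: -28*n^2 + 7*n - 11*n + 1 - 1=-28*n^2 - 4*n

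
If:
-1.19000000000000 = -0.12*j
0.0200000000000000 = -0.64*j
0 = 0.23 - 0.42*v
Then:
No Solution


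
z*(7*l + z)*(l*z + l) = 7*l^2*z^2 + 7*l^2*z + l*z^3 + l*z^2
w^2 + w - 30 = (w - 5)*(w + 6)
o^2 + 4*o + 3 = (o + 1)*(o + 3)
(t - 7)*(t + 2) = t^2 - 5*t - 14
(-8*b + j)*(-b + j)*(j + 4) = 8*b^2*j + 32*b^2 - 9*b*j^2 - 36*b*j + j^3 + 4*j^2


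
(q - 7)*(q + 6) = q^2 - q - 42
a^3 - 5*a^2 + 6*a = a*(a - 3)*(a - 2)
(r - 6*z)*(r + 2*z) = r^2 - 4*r*z - 12*z^2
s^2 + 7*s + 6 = (s + 1)*(s + 6)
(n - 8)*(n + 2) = n^2 - 6*n - 16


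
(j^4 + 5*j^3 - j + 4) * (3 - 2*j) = -2*j^5 - 7*j^4 + 15*j^3 + 2*j^2 - 11*j + 12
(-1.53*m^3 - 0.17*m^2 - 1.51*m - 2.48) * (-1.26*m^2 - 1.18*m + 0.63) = 1.9278*m^5 + 2.0196*m^4 + 1.1393*m^3 + 4.7995*m^2 + 1.9751*m - 1.5624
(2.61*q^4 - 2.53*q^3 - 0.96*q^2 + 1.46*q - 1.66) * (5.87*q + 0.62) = 15.3207*q^5 - 13.2329*q^4 - 7.2038*q^3 + 7.975*q^2 - 8.839*q - 1.0292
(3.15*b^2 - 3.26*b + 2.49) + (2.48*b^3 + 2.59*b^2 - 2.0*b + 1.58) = 2.48*b^3 + 5.74*b^2 - 5.26*b + 4.07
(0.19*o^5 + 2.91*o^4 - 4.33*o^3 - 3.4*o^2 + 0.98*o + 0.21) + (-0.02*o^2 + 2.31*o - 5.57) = 0.19*o^5 + 2.91*o^4 - 4.33*o^3 - 3.42*o^2 + 3.29*o - 5.36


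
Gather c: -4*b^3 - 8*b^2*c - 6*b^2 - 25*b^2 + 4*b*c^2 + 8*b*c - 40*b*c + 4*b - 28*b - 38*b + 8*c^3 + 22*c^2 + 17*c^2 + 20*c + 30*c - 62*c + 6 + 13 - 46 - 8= -4*b^3 - 31*b^2 - 62*b + 8*c^3 + c^2*(4*b + 39) + c*(-8*b^2 - 32*b - 12) - 35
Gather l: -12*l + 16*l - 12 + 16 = 4*l + 4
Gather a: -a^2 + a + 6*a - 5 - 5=-a^2 + 7*a - 10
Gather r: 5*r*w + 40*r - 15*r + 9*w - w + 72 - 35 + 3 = r*(5*w + 25) + 8*w + 40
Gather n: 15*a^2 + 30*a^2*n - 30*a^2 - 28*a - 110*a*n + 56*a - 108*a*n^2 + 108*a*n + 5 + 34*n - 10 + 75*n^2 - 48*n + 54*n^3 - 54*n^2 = -15*a^2 + 28*a + 54*n^3 + n^2*(21 - 108*a) + n*(30*a^2 - 2*a - 14) - 5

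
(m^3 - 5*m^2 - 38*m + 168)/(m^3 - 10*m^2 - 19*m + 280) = (m^2 + 2*m - 24)/(m^2 - 3*m - 40)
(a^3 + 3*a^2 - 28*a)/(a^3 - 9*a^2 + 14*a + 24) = a*(a + 7)/(a^2 - 5*a - 6)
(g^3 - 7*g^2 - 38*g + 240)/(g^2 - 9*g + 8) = (g^2 + g - 30)/(g - 1)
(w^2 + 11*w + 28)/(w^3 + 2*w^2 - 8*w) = (w + 7)/(w*(w - 2))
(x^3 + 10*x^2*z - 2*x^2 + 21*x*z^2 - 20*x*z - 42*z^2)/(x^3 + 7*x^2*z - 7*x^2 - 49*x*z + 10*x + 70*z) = (x + 3*z)/(x - 5)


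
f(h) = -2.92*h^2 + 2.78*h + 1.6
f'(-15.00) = 90.38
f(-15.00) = -697.10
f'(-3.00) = 20.30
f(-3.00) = -33.02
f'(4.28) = -22.22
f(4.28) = -39.99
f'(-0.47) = 5.52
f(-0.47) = -0.35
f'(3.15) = -15.62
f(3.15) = -18.62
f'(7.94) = -43.59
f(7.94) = -160.41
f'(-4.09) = 26.67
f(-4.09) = -58.62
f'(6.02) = -32.38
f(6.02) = -87.49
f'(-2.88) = 19.60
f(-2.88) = -30.63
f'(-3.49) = 23.16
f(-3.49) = -43.67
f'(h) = 2.78 - 5.84*h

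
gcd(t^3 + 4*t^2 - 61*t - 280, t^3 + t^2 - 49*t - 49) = t + 7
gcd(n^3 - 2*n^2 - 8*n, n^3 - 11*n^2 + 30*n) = n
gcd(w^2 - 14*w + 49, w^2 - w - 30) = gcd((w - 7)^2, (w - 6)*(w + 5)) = 1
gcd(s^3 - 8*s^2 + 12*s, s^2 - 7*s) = s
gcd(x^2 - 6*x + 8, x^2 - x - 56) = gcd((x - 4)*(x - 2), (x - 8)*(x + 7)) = 1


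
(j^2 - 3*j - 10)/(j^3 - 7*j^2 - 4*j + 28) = (j - 5)/(j^2 - 9*j + 14)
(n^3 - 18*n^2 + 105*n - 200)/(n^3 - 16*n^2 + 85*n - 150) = (n - 8)/(n - 6)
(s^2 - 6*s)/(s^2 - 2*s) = (s - 6)/(s - 2)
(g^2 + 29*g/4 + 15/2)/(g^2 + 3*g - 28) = (4*g^2 + 29*g + 30)/(4*(g^2 + 3*g - 28))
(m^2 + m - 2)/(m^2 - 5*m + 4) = (m + 2)/(m - 4)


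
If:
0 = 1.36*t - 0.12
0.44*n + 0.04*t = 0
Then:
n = -0.01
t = 0.09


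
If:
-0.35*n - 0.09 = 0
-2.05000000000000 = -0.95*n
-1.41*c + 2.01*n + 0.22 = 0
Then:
No Solution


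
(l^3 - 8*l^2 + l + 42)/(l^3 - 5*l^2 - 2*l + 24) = (l - 7)/(l - 4)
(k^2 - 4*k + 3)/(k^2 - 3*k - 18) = (-k^2 + 4*k - 3)/(-k^2 + 3*k + 18)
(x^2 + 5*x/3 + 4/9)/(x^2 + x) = (9*x^2 + 15*x + 4)/(9*x*(x + 1))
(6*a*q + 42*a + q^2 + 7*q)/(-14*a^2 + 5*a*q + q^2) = (6*a*q + 42*a + q^2 + 7*q)/(-14*a^2 + 5*a*q + q^2)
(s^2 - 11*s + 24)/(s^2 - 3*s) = (s - 8)/s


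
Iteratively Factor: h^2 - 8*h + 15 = (h - 5)*(h - 3)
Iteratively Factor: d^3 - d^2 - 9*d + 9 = (d + 3)*(d^2 - 4*d + 3) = (d - 1)*(d + 3)*(d - 3)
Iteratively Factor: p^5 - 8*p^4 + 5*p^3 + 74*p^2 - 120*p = (p)*(p^4 - 8*p^3 + 5*p^2 + 74*p - 120) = p*(p - 2)*(p^3 - 6*p^2 - 7*p + 60) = p*(p - 5)*(p - 2)*(p^2 - p - 12) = p*(p - 5)*(p - 2)*(p + 3)*(p - 4)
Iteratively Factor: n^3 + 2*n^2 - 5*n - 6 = (n - 2)*(n^2 + 4*n + 3) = (n - 2)*(n + 3)*(n + 1)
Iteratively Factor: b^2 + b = (b + 1)*(b)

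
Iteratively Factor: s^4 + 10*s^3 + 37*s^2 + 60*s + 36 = (s + 3)*(s^3 + 7*s^2 + 16*s + 12) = (s + 2)*(s + 3)*(s^2 + 5*s + 6) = (s + 2)^2*(s + 3)*(s + 3)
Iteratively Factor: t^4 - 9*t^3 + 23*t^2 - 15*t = (t - 3)*(t^3 - 6*t^2 + 5*t) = (t - 5)*(t - 3)*(t^2 - t) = (t - 5)*(t - 3)*(t - 1)*(t)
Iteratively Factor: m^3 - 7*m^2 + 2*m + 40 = (m - 5)*(m^2 - 2*m - 8) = (m - 5)*(m - 4)*(m + 2)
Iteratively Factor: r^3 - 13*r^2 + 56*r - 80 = (r - 4)*(r^2 - 9*r + 20) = (r - 5)*(r - 4)*(r - 4)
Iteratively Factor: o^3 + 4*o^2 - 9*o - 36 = (o - 3)*(o^2 + 7*o + 12) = (o - 3)*(o + 3)*(o + 4)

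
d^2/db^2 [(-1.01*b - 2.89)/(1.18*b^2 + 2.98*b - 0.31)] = (-(1.01*b + 2.89)*(2.36*b + 2.98)*(4.72*b + 5.96) + (7.1508*b + 12.84)*(1.18*b^2 + 2.98*b - 0.31))/(1.18*b^2 + 2.98*b - 0.31)^3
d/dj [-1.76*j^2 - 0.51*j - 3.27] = -3.52*j - 0.51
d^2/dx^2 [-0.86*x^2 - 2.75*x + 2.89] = -1.72000000000000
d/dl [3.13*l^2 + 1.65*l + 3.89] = 6.26*l + 1.65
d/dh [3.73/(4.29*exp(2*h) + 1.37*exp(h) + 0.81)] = (-32.0034*exp(h) - 5.1101)*exp(h)/(4.29*exp(2*h) + 1.37*exp(h) + 0.81)^2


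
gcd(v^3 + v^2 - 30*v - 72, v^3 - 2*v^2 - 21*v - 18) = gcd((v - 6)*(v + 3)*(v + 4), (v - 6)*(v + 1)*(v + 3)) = v^2 - 3*v - 18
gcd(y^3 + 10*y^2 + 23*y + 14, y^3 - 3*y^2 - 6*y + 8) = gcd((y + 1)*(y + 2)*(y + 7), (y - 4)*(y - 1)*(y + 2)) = y + 2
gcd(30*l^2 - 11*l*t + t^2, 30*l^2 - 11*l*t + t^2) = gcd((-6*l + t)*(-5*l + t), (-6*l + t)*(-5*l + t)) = 30*l^2 - 11*l*t + t^2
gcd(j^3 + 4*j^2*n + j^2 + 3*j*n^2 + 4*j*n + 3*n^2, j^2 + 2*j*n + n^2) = j + n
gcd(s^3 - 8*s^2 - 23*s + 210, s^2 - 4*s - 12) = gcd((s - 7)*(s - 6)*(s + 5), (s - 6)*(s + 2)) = s - 6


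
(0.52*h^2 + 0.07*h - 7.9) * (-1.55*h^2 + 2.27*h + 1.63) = -0.806*h^4 + 1.0719*h^3 + 13.2515*h^2 - 17.8189*h - 12.877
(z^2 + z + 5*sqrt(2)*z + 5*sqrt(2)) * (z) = z^3 + z^2 + 5*sqrt(2)*z^2 + 5*sqrt(2)*z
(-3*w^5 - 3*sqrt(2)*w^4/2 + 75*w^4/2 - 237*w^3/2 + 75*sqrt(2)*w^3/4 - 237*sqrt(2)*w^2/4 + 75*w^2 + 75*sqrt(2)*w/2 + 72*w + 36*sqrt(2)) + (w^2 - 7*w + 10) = -3*w^5 - 3*sqrt(2)*w^4/2 + 75*w^4/2 - 237*w^3/2 + 75*sqrt(2)*w^3/4 - 237*sqrt(2)*w^2/4 + 76*w^2 + 75*sqrt(2)*w/2 + 65*w + 10 + 36*sqrt(2)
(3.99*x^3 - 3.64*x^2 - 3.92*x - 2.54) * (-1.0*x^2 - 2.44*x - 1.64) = -3.99*x^5 - 6.0956*x^4 + 6.258*x^3 + 18.0744*x^2 + 12.6264*x + 4.1656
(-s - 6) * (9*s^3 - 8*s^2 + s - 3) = -9*s^4 - 46*s^3 + 47*s^2 - 3*s + 18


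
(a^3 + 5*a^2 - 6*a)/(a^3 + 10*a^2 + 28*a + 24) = a*(a - 1)/(a^2 + 4*a + 4)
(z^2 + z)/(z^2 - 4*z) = (z + 1)/(z - 4)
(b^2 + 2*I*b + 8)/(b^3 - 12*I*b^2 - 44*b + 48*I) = (b + 4*I)/(b^2 - 10*I*b - 24)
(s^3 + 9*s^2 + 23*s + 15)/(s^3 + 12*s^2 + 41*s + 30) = (s + 3)/(s + 6)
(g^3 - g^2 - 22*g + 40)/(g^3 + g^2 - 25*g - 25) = (g^2 - 6*g + 8)/(g^2 - 4*g - 5)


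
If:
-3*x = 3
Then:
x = -1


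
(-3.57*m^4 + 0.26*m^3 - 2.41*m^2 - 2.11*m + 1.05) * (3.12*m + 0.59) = -11.1384*m^5 - 1.2951*m^4 - 7.3658*m^3 - 8.0051*m^2 + 2.0311*m + 0.6195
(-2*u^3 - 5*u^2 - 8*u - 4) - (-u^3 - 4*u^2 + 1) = -u^3 - u^2 - 8*u - 5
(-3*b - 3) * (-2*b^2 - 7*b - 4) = 6*b^3 + 27*b^2 + 33*b + 12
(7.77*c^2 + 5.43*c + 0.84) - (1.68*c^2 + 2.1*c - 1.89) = 6.09*c^2 + 3.33*c + 2.73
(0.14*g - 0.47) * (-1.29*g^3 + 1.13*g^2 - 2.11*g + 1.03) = -0.1806*g^4 + 0.7645*g^3 - 0.8265*g^2 + 1.1359*g - 0.4841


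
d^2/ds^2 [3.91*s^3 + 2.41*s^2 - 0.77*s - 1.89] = 23.46*s + 4.82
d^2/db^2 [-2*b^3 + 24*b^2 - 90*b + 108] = 48 - 12*b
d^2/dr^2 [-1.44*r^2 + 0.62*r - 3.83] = -2.88000000000000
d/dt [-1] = 0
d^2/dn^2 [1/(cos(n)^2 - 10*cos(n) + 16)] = (-8*sin(n)^4 + 76*sin(n)^2 - 395*cos(n) + 15*cos(3*n) + 268)/(2*(cos(n) - 8)^3*(cos(n) - 2)^3)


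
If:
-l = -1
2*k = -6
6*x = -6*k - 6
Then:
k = -3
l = 1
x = 2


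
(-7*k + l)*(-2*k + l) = 14*k^2 - 9*k*l + l^2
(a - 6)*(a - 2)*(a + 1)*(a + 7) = a^4 - 45*a^2 + 40*a + 84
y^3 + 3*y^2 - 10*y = y*(y - 2)*(y + 5)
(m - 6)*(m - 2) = m^2 - 8*m + 12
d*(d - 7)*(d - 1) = d^3 - 8*d^2 + 7*d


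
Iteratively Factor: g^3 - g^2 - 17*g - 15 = (g + 3)*(g^2 - 4*g - 5) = (g - 5)*(g + 3)*(g + 1)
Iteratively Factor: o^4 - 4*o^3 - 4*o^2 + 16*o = (o - 2)*(o^3 - 2*o^2 - 8*o) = o*(o - 2)*(o^2 - 2*o - 8) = o*(o - 4)*(o - 2)*(o + 2)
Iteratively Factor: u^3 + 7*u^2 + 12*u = (u)*(u^2 + 7*u + 12) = u*(u + 4)*(u + 3)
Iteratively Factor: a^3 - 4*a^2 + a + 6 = (a - 3)*(a^2 - a - 2) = (a - 3)*(a + 1)*(a - 2)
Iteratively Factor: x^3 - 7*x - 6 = (x - 3)*(x^2 + 3*x + 2) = (x - 3)*(x + 1)*(x + 2)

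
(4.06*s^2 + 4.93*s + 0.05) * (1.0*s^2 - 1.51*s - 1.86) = 4.06*s^4 - 1.2006*s^3 - 14.9459*s^2 - 9.2453*s - 0.093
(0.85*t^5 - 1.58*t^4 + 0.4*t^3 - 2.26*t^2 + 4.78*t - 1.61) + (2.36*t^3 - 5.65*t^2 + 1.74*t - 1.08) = 0.85*t^5 - 1.58*t^4 + 2.76*t^3 - 7.91*t^2 + 6.52*t - 2.69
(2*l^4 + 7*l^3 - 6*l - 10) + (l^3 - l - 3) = 2*l^4 + 8*l^3 - 7*l - 13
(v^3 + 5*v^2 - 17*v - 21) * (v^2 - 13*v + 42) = v^5 - 8*v^4 - 40*v^3 + 410*v^2 - 441*v - 882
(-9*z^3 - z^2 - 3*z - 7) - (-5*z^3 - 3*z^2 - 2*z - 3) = -4*z^3 + 2*z^2 - z - 4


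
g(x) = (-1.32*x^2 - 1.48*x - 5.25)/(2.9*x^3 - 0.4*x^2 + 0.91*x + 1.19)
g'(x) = (-2.64*x - 1.48)/(2.9*x^3 - 0.4*x^2 + 0.91*x + 1.19) + (-8.7*x^2 + 0.8*x - 0.91)*(-1.32*x^2 - 1.48*x - 5.25)/(2.9*x^3 - 0.4*x^2 + 0.91*x + 1.19)^2 = (3.828*x^4 + 8.584*x^3 + 43.8818*x^2 - 7.3416*x + 3.0163)/(8.41*x^6 - 2.32*x^5 + 5.438*x^4 + 6.174*x^3 - 0.1239*x^2 + 2.1658*x + 1.4161)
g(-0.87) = 2.73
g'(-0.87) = 11.90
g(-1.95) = 0.31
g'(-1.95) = 0.32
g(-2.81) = 0.17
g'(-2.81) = 0.09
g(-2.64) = 0.18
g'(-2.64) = 0.11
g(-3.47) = 0.13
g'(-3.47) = 0.05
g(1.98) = -0.56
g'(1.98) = 0.50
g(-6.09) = 0.07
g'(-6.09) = 0.01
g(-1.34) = 0.73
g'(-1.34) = 1.40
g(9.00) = -0.06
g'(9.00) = 0.01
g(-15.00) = 0.03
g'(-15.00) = 0.00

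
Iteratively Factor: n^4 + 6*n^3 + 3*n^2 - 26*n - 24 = (n + 3)*(n^3 + 3*n^2 - 6*n - 8) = (n - 2)*(n + 3)*(n^2 + 5*n + 4) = (n - 2)*(n + 1)*(n + 3)*(n + 4)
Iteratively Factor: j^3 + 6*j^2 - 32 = (j - 2)*(j^2 + 8*j + 16) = (j - 2)*(j + 4)*(j + 4)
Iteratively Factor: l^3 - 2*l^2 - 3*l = (l - 3)*(l^2 + l) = (l - 3)*(l + 1)*(l)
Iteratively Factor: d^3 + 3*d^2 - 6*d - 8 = (d - 2)*(d^2 + 5*d + 4) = (d - 2)*(d + 1)*(d + 4)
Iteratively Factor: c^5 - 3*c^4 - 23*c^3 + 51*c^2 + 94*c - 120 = (c - 5)*(c^4 + 2*c^3 - 13*c^2 - 14*c + 24) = (c - 5)*(c - 1)*(c^3 + 3*c^2 - 10*c - 24) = (c - 5)*(c - 1)*(c + 4)*(c^2 - c - 6) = (c - 5)*(c - 3)*(c - 1)*(c + 4)*(c + 2)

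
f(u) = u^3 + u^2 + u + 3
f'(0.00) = 1.00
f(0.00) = 3.00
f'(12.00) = 457.00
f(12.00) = 1887.00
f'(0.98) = 5.84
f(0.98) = 5.88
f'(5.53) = 103.80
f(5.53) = 208.22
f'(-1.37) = 3.89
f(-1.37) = 0.94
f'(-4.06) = 42.33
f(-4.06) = -51.50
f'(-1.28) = 3.36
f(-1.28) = 1.26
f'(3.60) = 47.08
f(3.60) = 66.22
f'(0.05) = 1.11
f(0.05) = 3.05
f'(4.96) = 84.72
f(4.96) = 154.59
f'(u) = 3*u^2 + 2*u + 1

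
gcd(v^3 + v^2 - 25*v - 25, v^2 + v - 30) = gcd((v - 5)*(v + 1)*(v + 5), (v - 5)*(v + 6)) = v - 5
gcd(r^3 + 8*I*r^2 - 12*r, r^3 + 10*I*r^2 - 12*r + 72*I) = r + 6*I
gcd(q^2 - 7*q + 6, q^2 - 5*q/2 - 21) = q - 6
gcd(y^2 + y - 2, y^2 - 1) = y - 1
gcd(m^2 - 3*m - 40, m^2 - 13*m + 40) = m - 8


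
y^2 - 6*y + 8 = (y - 4)*(y - 2)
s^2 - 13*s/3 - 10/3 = (s - 5)*(s + 2/3)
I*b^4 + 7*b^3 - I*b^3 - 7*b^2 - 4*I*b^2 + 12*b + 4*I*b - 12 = (b - 6*I)*(b - 2*I)*(b + I)*(I*b - I)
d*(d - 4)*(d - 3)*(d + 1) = d^4 - 6*d^3 + 5*d^2 + 12*d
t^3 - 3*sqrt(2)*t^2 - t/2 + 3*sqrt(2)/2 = (t - 3*sqrt(2))*(t - sqrt(2)/2)*(t + sqrt(2)/2)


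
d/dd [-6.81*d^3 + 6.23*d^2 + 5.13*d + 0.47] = -20.43*d^2 + 12.46*d + 5.13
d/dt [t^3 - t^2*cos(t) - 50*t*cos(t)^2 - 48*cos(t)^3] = t^2*sin(t) + 3*t^2 + 50*t*sin(2*t) - 2*t*cos(t) + 144*sin(t)*cos(t)^2 - 50*cos(t)^2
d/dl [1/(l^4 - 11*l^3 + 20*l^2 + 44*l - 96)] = (-4*l^3 + 33*l^2 - 40*l - 44)/(l^4 - 11*l^3 + 20*l^2 + 44*l - 96)^2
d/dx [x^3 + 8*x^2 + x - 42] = 3*x^2 + 16*x + 1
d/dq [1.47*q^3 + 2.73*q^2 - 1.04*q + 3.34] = 4.41*q^2 + 5.46*q - 1.04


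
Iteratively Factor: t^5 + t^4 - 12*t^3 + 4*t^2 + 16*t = (t - 2)*(t^4 + 3*t^3 - 6*t^2 - 8*t) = (t - 2)*(t + 4)*(t^3 - t^2 - 2*t) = t*(t - 2)*(t + 4)*(t^2 - t - 2) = t*(t - 2)^2*(t + 4)*(t + 1)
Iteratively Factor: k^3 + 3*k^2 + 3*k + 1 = (k + 1)*(k^2 + 2*k + 1) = (k + 1)^2*(k + 1)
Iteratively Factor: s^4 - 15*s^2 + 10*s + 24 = (s - 2)*(s^3 + 2*s^2 - 11*s - 12) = (s - 2)*(s + 4)*(s^2 - 2*s - 3) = (s - 3)*(s - 2)*(s + 4)*(s + 1)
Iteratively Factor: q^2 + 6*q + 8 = (q + 4)*(q + 2)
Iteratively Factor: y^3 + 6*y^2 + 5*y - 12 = (y + 3)*(y^2 + 3*y - 4) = (y - 1)*(y + 3)*(y + 4)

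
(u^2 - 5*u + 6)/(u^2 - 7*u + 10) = (u - 3)/(u - 5)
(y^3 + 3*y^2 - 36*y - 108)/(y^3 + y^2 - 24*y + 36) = (y^2 - 3*y - 18)/(y^2 - 5*y + 6)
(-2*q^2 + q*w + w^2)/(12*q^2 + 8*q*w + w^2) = (-q + w)/(6*q + w)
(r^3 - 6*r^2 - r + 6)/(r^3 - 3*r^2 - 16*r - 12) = (r - 1)/(r + 2)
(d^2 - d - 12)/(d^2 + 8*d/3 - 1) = 3*(d - 4)/(3*d - 1)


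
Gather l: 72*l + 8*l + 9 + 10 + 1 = 80*l + 20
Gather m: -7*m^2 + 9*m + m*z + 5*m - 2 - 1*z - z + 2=-7*m^2 + m*(z + 14) - 2*z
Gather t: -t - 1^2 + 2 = 1 - t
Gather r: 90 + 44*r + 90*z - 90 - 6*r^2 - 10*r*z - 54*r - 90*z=-6*r^2 + r*(-10*z - 10)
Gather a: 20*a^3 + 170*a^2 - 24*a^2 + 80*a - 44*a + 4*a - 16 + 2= 20*a^3 + 146*a^2 + 40*a - 14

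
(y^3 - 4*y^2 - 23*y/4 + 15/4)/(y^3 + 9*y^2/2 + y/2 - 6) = (2*y^2 - 11*y + 5)/(2*(y^2 + 3*y - 4))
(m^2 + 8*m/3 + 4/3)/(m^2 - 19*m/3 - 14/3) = (m + 2)/(m - 7)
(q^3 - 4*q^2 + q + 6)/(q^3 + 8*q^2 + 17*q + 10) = (q^2 - 5*q + 6)/(q^2 + 7*q + 10)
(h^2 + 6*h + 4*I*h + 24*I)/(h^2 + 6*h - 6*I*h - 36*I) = (h + 4*I)/(h - 6*I)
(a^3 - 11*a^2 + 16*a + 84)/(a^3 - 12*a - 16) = (a^2 - 13*a + 42)/(a^2 - 2*a - 8)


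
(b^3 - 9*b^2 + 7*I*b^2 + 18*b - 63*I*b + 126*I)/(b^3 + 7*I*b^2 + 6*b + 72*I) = (b^3 + b^2*(-9 + 7*I) + b*(18 - 63*I) + 126*I)/(b^3 + 7*I*b^2 + 6*b + 72*I)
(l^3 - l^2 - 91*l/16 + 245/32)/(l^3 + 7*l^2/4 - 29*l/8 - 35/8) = (l - 7/4)/(l + 1)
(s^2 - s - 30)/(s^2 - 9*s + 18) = (s + 5)/(s - 3)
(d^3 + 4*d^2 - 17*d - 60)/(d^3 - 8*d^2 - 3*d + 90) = (d^2 + d - 20)/(d^2 - 11*d + 30)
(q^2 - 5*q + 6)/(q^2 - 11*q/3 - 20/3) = 3*(-q^2 + 5*q - 6)/(-3*q^2 + 11*q + 20)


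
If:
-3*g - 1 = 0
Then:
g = -1/3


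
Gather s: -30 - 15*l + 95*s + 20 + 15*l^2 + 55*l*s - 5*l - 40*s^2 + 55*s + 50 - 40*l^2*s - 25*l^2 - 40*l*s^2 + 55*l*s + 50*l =-10*l^2 + 30*l + s^2*(-40*l - 40) + s*(-40*l^2 + 110*l + 150) + 40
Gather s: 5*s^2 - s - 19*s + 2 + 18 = 5*s^2 - 20*s + 20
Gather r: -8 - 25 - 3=-36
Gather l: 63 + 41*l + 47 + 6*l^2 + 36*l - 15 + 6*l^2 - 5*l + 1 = 12*l^2 + 72*l + 96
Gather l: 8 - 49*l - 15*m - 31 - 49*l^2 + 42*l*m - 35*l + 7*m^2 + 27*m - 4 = -49*l^2 + l*(42*m - 84) + 7*m^2 + 12*m - 27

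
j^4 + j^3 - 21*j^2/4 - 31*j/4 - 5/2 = (j - 5/2)*(j + 1/2)*(j + 1)*(j + 2)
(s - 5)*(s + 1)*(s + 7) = s^3 + 3*s^2 - 33*s - 35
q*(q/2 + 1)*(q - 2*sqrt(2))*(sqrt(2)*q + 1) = sqrt(2)*q^4/2 - 3*q^3/2 + sqrt(2)*q^3 - 3*q^2 - sqrt(2)*q^2 - 2*sqrt(2)*q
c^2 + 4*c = c*(c + 4)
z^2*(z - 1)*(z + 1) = z^4 - z^2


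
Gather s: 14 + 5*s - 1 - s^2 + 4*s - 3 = -s^2 + 9*s + 10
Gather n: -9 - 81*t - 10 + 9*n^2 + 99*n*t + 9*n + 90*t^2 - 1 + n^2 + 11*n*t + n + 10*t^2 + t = 10*n^2 + n*(110*t + 10) + 100*t^2 - 80*t - 20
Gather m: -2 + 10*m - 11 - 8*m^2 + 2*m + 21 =-8*m^2 + 12*m + 8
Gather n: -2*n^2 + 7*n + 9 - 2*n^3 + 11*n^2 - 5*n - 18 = -2*n^3 + 9*n^2 + 2*n - 9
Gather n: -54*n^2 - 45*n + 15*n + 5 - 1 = -54*n^2 - 30*n + 4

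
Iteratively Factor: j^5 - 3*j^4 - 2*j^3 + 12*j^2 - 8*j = (j - 2)*(j^4 - j^3 - 4*j^2 + 4*j) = (j - 2)*(j + 2)*(j^3 - 3*j^2 + 2*j) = (j - 2)*(j - 1)*(j + 2)*(j^2 - 2*j) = j*(j - 2)*(j - 1)*(j + 2)*(j - 2)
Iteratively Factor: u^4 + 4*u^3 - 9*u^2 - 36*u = (u + 4)*(u^3 - 9*u) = u*(u + 4)*(u^2 - 9) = u*(u + 3)*(u + 4)*(u - 3)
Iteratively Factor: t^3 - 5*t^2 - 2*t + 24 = (t - 4)*(t^2 - t - 6) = (t - 4)*(t - 3)*(t + 2)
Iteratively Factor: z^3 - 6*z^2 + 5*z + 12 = (z - 3)*(z^2 - 3*z - 4) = (z - 4)*(z - 3)*(z + 1)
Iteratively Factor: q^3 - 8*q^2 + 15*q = (q - 3)*(q^2 - 5*q) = (q - 5)*(q - 3)*(q)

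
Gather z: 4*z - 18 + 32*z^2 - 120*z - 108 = 32*z^2 - 116*z - 126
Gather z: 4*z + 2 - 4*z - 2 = 0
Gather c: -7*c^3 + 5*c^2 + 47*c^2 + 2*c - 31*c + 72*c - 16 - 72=-7*c^3 + 52*c^2 + 43*c - 88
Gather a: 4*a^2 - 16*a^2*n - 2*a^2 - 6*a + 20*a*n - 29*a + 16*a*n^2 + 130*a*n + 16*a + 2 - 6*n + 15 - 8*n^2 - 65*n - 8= a^2*(2 - 16*n) + a*(16*n^2 + 150*n - 19) - 8*n^2 - 71*n + 9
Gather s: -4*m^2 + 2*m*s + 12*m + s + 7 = -4*m^2 + 12*m + s*(2*m + 1) + 7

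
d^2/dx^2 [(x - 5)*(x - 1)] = 2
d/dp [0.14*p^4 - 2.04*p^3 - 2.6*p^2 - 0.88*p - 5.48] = 0.56*p^3 - 6.12*p^2 - 5.2*p - 0.88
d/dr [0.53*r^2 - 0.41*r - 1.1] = 1.06*r - 0.41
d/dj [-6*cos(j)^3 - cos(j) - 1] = (18*cos(j)^2 + 1)*sin(j)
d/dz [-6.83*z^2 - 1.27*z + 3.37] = -13.66*z - 1.27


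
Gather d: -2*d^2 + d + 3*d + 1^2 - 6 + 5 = -2*d^2 + 4*d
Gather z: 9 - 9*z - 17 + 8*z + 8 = -z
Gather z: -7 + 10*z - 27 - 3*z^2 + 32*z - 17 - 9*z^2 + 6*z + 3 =-12*z^2 + 48*z - 48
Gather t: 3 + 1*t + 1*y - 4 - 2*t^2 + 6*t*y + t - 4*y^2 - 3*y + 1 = -2*t^2 + t*(6*y + 2) - 4*y^2 - 2*y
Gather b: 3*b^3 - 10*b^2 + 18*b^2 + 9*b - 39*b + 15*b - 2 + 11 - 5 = 3*b^3 + 8*b^2 - 15*b + 4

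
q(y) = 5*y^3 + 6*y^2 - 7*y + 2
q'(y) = 15*y^2 + 12*y - 7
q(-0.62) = 7.45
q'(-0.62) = -8.67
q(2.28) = 76.49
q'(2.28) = 98.34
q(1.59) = 26.14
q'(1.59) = 50.00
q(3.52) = 269.77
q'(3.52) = 221.10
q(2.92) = 157.20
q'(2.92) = 155.94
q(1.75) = 34.92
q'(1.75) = 59.94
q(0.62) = 1.16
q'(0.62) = 6.21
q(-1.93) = 1.91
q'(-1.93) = 25.71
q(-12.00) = -7690.00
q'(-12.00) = 2009.00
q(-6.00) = -820.00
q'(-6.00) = 461.00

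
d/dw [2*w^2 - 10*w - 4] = 4*w - 10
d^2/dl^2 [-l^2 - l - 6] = -2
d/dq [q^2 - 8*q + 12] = 2*q - 8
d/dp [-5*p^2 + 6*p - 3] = 6 - 10*p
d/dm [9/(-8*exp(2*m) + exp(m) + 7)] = (144*exp(m) - 9)*exp(m)/(-8*exp(2*m) + exp(m) + 7)^2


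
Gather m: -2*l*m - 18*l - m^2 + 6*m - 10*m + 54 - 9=-18*l - m^2 + m*(-2*l - 4) + 45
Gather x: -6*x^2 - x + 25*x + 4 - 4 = -6*x^2 + 24*x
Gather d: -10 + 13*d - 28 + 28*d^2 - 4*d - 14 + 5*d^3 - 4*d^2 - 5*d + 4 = 5*d^3 + 24*d^2 + 4*d - 48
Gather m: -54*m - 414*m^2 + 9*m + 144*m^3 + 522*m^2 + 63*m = 144*m^3 + 108*m^2 + 18*m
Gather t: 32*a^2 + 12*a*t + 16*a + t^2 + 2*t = 32*a^2 + 16*a + t^2 + t*(12*a + 2)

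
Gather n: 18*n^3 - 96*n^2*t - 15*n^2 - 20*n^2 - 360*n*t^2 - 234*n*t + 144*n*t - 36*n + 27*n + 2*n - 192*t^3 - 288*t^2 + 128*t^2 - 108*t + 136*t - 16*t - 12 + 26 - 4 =18*n^3 + n^2*(-96*t - 35) + n*(-360*t^2 - 90*t - 7) - 192*t^3 - 160*t^2 + 12*t + 10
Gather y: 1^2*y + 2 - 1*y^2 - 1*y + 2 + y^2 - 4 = 0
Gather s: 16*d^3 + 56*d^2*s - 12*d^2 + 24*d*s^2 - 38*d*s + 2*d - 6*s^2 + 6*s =16*d^3 - 12*d^2 + 2*d + s^2*(24*d - 6) + s*(56*d^2 - 38*d + 6)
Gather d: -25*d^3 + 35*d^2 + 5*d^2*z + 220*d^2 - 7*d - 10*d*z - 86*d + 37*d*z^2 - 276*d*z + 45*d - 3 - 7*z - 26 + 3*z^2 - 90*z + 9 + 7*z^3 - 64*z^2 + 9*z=-25*d^3 + d^2*(5*z + 255) + d*(37*z^2 - 286*z - 48) + 7*z^3 - 61*z^2 - 88*z - 20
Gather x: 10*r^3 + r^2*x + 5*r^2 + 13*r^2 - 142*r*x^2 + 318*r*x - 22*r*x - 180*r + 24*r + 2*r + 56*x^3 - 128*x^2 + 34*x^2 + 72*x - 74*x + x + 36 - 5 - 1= 10*r^3 + 18*r^2 - 154*r + 56*x^3 + x^2*(-142*r - 94) + x*(r^2 + 296*r - 1) + 30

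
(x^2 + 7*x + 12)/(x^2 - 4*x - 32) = (x + 3)/(x - 8)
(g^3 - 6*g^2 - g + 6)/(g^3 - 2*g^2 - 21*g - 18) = (g - 1)/(g + 3)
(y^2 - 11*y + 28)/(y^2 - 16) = (y - 7)/(y + 4)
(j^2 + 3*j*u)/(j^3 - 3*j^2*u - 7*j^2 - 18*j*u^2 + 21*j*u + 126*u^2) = j/(j^2 - 6*j*u - 7*j + 42*u)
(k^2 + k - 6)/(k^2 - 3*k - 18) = (k - 2)/(k - 6)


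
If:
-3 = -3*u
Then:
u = 1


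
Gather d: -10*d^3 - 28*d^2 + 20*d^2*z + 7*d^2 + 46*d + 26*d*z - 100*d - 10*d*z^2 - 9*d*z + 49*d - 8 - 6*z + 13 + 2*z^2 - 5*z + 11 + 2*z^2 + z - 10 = -10*d^3 + d^2*(20*z - 21) + d*(-10*z^2 + 17*z - 5) + 4*z^2 - 10*z + 6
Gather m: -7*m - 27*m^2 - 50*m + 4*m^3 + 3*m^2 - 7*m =4*m^3 - 24*m^2 - 64*m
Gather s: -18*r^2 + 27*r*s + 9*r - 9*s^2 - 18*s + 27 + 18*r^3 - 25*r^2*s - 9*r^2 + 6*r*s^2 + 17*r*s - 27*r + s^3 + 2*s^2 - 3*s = 18*r^3 - 27*r^2 - 18*r + s^3 + s^2*(6*r - 7) + s*(-25*r^2 + 44*r - 21) + 27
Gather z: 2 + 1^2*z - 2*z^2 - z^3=-z^3 - 2*z^2 + z + 2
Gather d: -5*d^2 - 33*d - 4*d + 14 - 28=-5*d^2 - 37*d - 14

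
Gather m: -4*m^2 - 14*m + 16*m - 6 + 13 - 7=-4*m^2 + 2*m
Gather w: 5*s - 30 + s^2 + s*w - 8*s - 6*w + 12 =s^2 - 3*s + w*(s - 6) - 18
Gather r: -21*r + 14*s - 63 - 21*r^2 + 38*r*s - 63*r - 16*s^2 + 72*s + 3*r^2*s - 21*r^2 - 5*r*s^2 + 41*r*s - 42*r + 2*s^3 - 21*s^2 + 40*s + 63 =r^2*(3*s - 42) + r*(-5*s^2 + 79*s - 126) + 2*s^3 - 37*s^2 + 126*s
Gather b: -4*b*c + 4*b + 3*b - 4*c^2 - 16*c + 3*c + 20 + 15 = b*(7 - 4*c) - 4*c^2 - 13*c + 35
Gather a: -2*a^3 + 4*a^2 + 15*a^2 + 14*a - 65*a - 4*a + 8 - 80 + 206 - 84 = -2*a^3 + 19*a^2 - 55*a + 50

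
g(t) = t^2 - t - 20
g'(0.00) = -1.00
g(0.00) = -20.00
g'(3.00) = 5.00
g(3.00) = -14.00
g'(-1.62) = -4.24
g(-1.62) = -15.76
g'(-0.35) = -1.70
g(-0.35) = -19.53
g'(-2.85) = -6.70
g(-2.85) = -9.03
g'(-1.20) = -3.40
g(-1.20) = -17.36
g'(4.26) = 7.52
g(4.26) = -6.11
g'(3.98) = 6.96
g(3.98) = -8.14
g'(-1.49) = -3.98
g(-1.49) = -16.29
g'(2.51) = 4.02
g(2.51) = -16.21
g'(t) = 2*t - 1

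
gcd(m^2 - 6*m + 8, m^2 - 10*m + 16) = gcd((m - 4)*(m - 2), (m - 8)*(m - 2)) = m - 2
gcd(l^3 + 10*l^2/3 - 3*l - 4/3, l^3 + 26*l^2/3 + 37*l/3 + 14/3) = 1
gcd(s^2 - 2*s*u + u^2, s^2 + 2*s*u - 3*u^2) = s - u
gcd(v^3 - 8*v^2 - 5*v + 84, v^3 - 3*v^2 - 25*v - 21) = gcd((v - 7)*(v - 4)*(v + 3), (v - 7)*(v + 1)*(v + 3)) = v^2 - 4*v - 21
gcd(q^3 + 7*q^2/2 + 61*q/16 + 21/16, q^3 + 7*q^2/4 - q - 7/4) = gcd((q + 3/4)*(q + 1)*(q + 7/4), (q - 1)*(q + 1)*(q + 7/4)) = q^2 + 11*q/4 + 7/4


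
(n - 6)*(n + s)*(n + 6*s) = n^3 + 7*n^2*s - 6*n^2 + 6*n*s^2 - 42*n*s - 36*s^2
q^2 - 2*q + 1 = (q - 1)^2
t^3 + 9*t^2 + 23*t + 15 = (t + 1)*(t + 3)*(t + 5)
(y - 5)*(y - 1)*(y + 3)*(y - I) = y^4 - 3*y^3 - I*y^3 - 13*y^2 + 3*I*y^2 + 15*y + 13*I*y - 15*I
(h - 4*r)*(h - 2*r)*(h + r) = h^3 - 5*h^2*r + 2*h*r^2 + 8*r^3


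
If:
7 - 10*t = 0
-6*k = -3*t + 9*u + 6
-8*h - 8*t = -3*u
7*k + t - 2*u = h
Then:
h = -1631/2060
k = -583/2060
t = 7/10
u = -126/515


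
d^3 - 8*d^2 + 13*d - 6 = (d - 6)*(d - 1)^2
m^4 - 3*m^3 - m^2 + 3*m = m*(m - 3)*(m - 1)*(m + 1)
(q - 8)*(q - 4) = q^2 - 12*q + 32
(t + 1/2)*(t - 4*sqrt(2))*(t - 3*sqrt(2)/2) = t^3 - 11*sqrt(2)*t^2/2 + t^2/2 - 11*sqrt(2)*t/4 + 12*t + 6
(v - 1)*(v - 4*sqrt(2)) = v^2 - 4*sqrt(2)*v - v + 4*sqrt(2)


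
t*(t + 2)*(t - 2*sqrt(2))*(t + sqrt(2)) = t^4 - sqrt(2)*t^3 + 2*t^3 - 4*t^2 - 2*sqrt(2)*t^2 - 8*t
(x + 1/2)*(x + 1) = x^2 + 3*x/2 + 1/2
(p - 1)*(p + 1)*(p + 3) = p^3 + 3*p^2 - p - 3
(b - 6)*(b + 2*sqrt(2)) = b^2 - 6*b + 2*sqrt(2)*b - 12*sqrt(2)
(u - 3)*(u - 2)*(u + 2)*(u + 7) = u^4 + 4*u^3 - 25*u^2 - 16*u + 84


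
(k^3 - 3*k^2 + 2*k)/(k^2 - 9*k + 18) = k*(k^2 - 3*k + 2)/(k^2 - 9*k + 18)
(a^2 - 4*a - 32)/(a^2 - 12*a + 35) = (a^2 - 4*a - 32)/(a^2 - 12*a + 35)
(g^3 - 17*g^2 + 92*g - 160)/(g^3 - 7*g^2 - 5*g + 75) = (g^2 - 12*g + 32)/(g^2 - 2*g - 15)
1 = 1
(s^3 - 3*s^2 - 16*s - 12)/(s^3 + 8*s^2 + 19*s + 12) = (s^2 - 4*s - 12)/(s^2 + 7*s + 12)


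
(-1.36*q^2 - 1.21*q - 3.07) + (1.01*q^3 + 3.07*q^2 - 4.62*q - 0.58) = 1.01*q^3 + 1.71*q^2 - 5.83*q - 3.65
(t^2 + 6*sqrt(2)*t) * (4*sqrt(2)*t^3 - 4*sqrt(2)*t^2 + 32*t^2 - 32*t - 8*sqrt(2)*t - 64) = 4*sqrt(2)*t^5 - 4*sqrt(2)*t^4 + 80*t^4 - 80*t^3 + 184*sqrt(2)*t^3 - 192*sqrt(2)*t^2 - 160*t^2 - 384*sqrt(2)*t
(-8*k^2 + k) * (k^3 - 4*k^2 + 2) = -8*k^5 + 33*k^4 - 4*k^3 - 16*k^2 + 2*k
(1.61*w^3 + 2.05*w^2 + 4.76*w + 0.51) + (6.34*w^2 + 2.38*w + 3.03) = 1.61*w^3 + 8.39*w^2 + 7.14*w + 3.54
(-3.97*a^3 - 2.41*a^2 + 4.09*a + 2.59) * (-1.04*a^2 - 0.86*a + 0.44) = 4.1288*a^5 + 5.9206*a^4 - 3.9278*a^3 - 7.2714*a^2 - 0.4278*a + 1.1396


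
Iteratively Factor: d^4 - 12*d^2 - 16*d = (d)*(d^3 - 12*d - 16) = d*(d + 2)*(d^2 - 2*d - 8) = d*(d - 4)*(d + 2)*(d + 2)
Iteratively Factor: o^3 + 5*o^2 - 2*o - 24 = (o + 3)*(o^2 + 2*o - 8) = (o - 2)*(o + 3)*(o + 4)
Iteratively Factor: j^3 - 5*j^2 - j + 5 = (j - 1)*(j^2 - 4*j - 5) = (j - 1)*(j + 1)*(j - 5)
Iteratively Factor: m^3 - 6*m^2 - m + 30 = (m - 3)*(m^2 - 3*m - 10) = (m - 5)*(m - 3)*(m + 2)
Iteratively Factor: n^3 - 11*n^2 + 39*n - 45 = (n - 3)*(n^2 - 8*n + 15) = (n - 5)*(n - 3)*(n - 3)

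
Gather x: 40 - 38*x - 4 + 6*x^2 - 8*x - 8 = 6*x^2 - 46*x + 28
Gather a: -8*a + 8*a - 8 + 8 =0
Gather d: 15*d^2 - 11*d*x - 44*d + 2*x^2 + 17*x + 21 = 15*d^2 + d*(-11*x - 44) + 2*x^2 + 17*x + 21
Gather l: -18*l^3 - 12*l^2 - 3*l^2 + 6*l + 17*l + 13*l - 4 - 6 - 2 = -18*l^3 - 15*l^2 + 36*l - 12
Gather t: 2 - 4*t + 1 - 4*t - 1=2 - 8*t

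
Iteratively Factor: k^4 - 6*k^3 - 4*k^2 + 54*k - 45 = (k - 5)*(k^3 - k^2 - 9*k + 9) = (k - 5)*(k - 1)*(k^2 - 9) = (k - 5)*(k - 1)*(k + 3)*(k - 3)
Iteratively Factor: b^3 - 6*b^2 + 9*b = (b - 3)*(b^2 - 3*b) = b*(b - 3)*(b - 3)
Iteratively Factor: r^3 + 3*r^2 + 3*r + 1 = (r + 1)*(r^2 + 2*r + 1) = (r + 1)^2*(r + 1)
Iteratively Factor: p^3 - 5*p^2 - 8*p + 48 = (p + 3)*(p^2 - 8*p + 16) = (p - 4)*(p + 3)*(p - 4)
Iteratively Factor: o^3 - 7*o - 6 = (o + 1)*(o^2 - o - 6) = (o + 1)*(o + 2)*(o - 3)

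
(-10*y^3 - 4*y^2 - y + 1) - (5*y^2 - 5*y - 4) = -10*y^3 - 9*y^2 + 4*y + 5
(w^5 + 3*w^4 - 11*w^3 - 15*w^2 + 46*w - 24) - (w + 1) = w^5 + 3*w^4 - 11*w^3 - 15*w^2 + 45*w - 25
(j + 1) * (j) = j^2 + j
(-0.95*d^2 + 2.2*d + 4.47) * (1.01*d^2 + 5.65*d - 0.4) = -0.9595*d^4 - 3.1455*d^3 + 17.3247*d^2 + 24.3755*d - 1.788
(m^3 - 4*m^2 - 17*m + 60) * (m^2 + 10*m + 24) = m^5 + 6*m^4 - 33*m^3 - 206*m^2 + 192*m + 1440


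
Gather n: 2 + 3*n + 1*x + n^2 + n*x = n^2 + n*(x + 3) + x + 2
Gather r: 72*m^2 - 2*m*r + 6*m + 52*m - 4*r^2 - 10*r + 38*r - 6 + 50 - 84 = 72*m^2 + 58*m - 4*r^2 + r*(28 - 2*m) - 40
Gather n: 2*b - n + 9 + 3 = 2*b - n + 12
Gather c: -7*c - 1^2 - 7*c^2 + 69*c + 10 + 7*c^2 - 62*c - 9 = 0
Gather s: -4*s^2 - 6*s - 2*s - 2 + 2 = -4*s^2 - 8*s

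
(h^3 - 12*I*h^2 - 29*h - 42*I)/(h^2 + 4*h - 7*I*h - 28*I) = (h^2 - 5*I*h + 6)/(h + 4)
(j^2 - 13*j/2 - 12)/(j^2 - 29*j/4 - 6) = 2*(2*j + 3)/(4*j + 3)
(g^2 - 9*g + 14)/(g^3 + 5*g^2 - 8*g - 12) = (g - 7)/(g^2 + 7*g + 6)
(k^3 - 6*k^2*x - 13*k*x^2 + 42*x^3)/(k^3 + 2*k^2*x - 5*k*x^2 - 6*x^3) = (k - 7*x)/(k + x)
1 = 1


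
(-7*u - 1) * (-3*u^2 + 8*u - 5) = 21*u^3 - 53*u^2 + 27*u + 5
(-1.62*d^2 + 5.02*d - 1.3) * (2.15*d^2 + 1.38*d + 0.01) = -3.483*d^4 + 8.5574*d^3 + 4.1164*d^2 - 1.7438*d - 0.013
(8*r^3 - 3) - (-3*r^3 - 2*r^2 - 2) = 11*r^3 + 2*r^2 - 1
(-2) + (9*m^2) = 9*m^2 - 2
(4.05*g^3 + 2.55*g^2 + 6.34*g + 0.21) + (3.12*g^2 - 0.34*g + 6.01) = 4.05*g^3 + 5.67*g^2 + 6.0*g + 6.22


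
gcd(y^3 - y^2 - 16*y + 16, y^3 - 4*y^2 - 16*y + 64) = y^2 - 16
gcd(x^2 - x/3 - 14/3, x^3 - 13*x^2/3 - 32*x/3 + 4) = x + 2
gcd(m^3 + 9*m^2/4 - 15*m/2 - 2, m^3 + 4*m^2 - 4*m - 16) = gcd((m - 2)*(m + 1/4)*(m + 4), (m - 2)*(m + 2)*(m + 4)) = m^2 + 2*m - 8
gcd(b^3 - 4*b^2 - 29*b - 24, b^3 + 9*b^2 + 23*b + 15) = b^2 + 4*b + 3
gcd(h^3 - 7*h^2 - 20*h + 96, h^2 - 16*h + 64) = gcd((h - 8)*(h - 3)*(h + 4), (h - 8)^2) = h - 8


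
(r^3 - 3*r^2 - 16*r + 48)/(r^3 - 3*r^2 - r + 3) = (r^2 - 16)/(r^2 - 1)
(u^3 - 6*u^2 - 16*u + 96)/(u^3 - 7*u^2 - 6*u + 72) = (u + 4)/(u + 3)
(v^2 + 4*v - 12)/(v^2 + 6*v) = (v - 2)/v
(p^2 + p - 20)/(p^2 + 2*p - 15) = (p - 4)/(p - 3)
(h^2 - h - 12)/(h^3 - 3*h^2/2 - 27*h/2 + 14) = 2*(h + 3)/(2*h^2 + 5*h - 7)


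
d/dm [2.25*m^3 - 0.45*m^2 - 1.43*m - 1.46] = 6.75*m^2 - 0.9*m - 1.43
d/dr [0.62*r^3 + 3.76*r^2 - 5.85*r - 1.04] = 1.86*r^2 + 7.52*r - 5.85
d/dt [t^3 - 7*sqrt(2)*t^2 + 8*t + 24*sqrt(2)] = 3*t^2 - 14*sqrt(2)*t + 8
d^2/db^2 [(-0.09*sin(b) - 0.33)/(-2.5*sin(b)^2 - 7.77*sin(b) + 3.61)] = (-0.5625*sin(b)^5 - 6.50175*sin(b)^4 - 22.97925*sin(b)^3 - 21.98553*sin(b)^2 + 32.90571*sin(b) + 50.85156)/(2.5*sin(b)^2 + 7.77*sin(b) - 3.61)^3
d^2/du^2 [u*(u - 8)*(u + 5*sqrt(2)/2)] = 6*u - 16 + 5*sqrt(2)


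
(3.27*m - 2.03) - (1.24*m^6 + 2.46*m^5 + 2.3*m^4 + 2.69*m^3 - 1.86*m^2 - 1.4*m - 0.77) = -1.24*m^6 - 2.46*m^5 - 2.3*m^4 - 2.69*m^3 + 1.86*m^2 + 4.67*m - 1.26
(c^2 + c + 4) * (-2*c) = -2*c^3 - 2*c^2 - 8*c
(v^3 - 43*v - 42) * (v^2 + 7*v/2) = v^5 + 7*v^4/2 - 43*v^3 - 385*v^2/2 - 147*v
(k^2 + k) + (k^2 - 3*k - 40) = 2*k^2 - 2*k - 40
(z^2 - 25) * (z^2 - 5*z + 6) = z^4 - 5*z^3 - 19*z^2 + 125*z - 150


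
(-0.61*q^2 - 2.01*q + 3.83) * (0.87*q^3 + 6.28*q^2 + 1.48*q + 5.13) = -0.5307*q^5 - 5.5795*q^4 - 10.1935*q^3 + 17.9483*q^2 - 4.6429*q + 19.6479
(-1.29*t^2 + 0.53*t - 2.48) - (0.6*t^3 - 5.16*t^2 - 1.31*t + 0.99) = -0.6*t^3 + 3.87*t^2 + 1.84*t - 3.47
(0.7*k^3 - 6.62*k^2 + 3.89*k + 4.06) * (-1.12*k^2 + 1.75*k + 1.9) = -0.784*k^5 + 8.6394*k^4 - 14.6118*k^3 - 10.3177*k^2 + 14.496*k + 7.714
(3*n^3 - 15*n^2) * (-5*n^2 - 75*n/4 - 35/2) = -15*n^5 + 75*n^4/4 + 915*n^3/4 + 525*n^2/2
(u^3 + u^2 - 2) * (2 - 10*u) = -10*u^4 - 8*u^3 + 2*u^2 + 20*u - 4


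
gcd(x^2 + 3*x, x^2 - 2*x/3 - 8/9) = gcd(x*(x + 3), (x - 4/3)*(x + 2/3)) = 1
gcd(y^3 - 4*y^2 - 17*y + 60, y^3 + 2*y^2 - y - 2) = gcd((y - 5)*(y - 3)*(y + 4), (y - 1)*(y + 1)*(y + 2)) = 1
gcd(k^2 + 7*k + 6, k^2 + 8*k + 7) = k + 1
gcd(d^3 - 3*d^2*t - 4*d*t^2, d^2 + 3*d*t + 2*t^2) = d + t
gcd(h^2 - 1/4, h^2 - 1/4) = h^2 - 1/4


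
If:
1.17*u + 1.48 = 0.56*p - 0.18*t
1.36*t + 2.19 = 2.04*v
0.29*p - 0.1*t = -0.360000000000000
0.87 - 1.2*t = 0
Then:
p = -0.99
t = 0.72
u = -1.85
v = 1.56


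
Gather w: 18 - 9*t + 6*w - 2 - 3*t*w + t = -8*t + w*(6 - 3*t) + 16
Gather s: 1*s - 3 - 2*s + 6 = 3 - s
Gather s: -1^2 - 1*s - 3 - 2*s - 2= -3*s - 6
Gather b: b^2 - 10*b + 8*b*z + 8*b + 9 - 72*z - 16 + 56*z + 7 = b^2 + b*(8*z - 2) - 16*z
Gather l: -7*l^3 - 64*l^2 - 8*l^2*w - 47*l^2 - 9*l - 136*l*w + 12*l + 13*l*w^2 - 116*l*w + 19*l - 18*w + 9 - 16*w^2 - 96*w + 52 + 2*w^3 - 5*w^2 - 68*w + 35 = -7*l^3 + l^2*(-8*w - 111) + l*(13*w^2 - 252*w + 22) + 2*w^3 - 21*w^2 - 182*w + 96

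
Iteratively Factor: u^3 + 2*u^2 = (u + 2)*(u^2) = u*(u + 2)*(u)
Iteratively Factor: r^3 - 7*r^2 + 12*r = (r - 4)*(r^2 - 3*r) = (r - 4)*(r - 3)*(r)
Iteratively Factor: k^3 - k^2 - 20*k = (k)*(k^2 - k - 20) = k*(k - 5)*(k + 4)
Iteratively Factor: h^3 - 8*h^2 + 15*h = (h - 3)*(h^2 - 5*h) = (h - 5)*(h - 3)*(h)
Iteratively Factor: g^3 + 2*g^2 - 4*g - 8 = (g - 2)*(g^2 + 4*g + 4) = (g - 2)*(g + 2)*(g + 2)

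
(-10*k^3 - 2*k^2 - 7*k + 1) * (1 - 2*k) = 20*k^4 - 6*k^3 + 12*k^2 - 9*k + 1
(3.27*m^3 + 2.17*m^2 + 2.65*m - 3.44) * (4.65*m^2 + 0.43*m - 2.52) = 15.2055*m^5 + 11.4966*m^4 + 5.0152*m^3 - 20.3249*m^2 - 8.1572*m + 8.6688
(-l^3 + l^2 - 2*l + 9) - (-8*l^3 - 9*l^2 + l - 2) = 7*l^3 + 10*l^2 - 3*l + 11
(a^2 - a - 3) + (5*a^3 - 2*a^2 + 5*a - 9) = 5*a^3 - a^2 + 4*a - 12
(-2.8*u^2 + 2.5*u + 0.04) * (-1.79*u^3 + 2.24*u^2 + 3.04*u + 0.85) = 5.012*u^5 - 10.747*u^4 - 2.9836*u^3 + 5.3096*u^2 + 2.2466*u + 0.034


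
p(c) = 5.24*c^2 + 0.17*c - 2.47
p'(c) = 10.48*c + 0.17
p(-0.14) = -2.39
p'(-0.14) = -1.30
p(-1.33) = 6.57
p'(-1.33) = -13.77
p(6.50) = 220.02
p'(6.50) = 68.29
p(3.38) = 57.97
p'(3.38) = 35.59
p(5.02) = 130.43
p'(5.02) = 52.78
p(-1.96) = 17.33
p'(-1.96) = -20.37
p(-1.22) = 5.12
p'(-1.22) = -12.62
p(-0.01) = -2.47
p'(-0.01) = 0.07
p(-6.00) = 185.15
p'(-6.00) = -62.71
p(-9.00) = 420.44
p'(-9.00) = -94.15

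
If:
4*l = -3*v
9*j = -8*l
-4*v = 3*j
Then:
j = 0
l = 0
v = 0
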